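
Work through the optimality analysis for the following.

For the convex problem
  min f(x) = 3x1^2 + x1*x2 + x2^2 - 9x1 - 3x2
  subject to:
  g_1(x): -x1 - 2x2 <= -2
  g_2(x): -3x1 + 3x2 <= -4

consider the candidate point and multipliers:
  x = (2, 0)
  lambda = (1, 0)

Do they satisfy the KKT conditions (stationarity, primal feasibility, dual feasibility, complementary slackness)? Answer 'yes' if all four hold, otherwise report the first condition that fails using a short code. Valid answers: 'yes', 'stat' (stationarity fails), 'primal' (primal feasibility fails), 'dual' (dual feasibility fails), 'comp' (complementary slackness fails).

Gradient of f: grad f(x) = Q x + c = (3, -1)
Constraint values g_i(x) = a_i^T x - b_i:
  g_1((2, 0)) = 0
  g_2((2, 0)) = -2
Stationarity residual: grad f(x) + sum_i lambda_i a_i = (2, -3)
  -> stationarity FAILS
Primal feasibility (all g_i <= 0): OK
Dual feasibility (all lambda_i >= 0): OK
Complementary slackness (lambda_i * g_i(x) = 0 for all i): OK

Verdict: the first failing condition is stationarity -> stat.

stat


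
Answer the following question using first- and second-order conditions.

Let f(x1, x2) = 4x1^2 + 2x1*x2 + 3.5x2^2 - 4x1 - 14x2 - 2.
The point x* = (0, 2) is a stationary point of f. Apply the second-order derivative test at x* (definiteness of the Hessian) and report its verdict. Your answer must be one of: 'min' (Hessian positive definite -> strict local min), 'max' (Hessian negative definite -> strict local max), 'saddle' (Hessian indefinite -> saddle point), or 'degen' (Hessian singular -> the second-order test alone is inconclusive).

Compute the Hessian H = grad^2 f:
  H = [[8, 2], [2, 7]]
Verify stationarity: grad f(x*) = H x* + g = (0, 0).
Eigenvalues of H: 5.4384, 9.5616.
Both eigenvalues > 0, so H is positive definite -> x* is a strict local min.

min


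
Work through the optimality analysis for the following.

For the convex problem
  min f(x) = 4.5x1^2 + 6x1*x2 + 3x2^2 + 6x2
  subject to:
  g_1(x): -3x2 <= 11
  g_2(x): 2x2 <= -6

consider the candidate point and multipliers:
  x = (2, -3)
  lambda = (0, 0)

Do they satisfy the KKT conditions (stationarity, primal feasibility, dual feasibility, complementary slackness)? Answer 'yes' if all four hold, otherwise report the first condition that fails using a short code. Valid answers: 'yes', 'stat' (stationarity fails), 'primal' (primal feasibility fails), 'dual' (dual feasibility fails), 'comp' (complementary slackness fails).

Gradient of f: grad f(x) = Q x + c = (0, 0)
Constraint values g_i(x) = a_i^T x - b_i:
  g_1((2, -3)) = -2
  g_2((2, -3)) = 0
Stationarity residual: grad f(x) + sum_i lambda_i a_i = (0, 0)
  -> stationarity OK
Primal feasibility (all g_i <= 0): OK
Dual feasibility (all lambda_i >= 0): OK
Complementary slackness (lambda_i * g_i(x) = 0 for all i): OK

Verdict: yes, KKT holds.

yes


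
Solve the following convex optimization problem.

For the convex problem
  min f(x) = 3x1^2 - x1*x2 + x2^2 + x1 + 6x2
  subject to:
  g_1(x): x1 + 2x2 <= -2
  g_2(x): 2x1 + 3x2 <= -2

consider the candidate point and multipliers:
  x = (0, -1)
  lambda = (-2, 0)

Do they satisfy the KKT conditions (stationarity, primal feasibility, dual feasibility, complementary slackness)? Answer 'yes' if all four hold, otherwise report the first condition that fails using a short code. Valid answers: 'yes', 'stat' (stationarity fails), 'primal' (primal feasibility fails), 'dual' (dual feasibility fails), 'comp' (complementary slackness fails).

Gradient of f: grad f(x) = Q x + c = (2, 4)
Constraint values g_i(x) = a_i^T x - b_i:
  g_1((0, -1)) = 0
  g_2((0, -1)) = -1
Stationarity residual: grad f(x) + sum_i lambda_i a_i = (0, 0)
  -> stationarity OK
Primal feasibility (all g_i <= 0): OK
Dual feasibility (all lambda_i >= 0): FAILS
Complementary slackness (lambda_i * g_i(x) = 0 for all i): OK

Verdict: the first failing condition is dual_feasibility -> dual.

dual


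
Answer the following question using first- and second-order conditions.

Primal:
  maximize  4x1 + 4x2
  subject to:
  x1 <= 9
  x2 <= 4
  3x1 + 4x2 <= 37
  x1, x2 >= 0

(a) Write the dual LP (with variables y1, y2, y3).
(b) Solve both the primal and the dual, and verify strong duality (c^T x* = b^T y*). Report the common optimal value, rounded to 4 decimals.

The standard primal-dual pair for 'max c^T x s.t. A x <= b, x >= 0' is:
  Dual:  min b^T y  s.t.  A^T y >= c,  y >= 0.

So the dual LP is:
  minimize  9y1 + 4y2 + 37y3
  subject to:
    y1 + 3y3 >= 4
    y2 + 4y3 >= 4
    y1, y2, y3 >= 0

Solving the primal: x* = (9, 2.5).
  primal value c^T x* = 46.
Solving the dual: y* = (1, 0, 1).
  dual value b^T y* = 46.
Strong duality: c^T x* = b^T y*. Confirmed.

46


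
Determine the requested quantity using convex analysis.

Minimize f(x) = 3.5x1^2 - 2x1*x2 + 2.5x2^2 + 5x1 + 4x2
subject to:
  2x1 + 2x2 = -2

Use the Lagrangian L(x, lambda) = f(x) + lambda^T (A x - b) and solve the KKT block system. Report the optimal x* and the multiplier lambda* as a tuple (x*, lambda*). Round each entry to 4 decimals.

Form the Lagrangian:
  L(x, lambda) = (1/2) x^T Q x + c^T x + lambda^T (A x - b)
Stationarity (grad_x L = 0): Q x + c + A^T lambda = 0.
Primal feasibility: A x = b.

This gives the KKT block system:
  [ Q   A^T ] [ x     ]   [-c ]
  [ A    0  ] [ lambda ] = [ b ]

Solving the linear system:
  x*      = (-0.5, -0.5)
  lambda* = (-1.25)
  f(x*)   = -3.5

x* = (-0.5, -0.5), lambda* = (-1.25)


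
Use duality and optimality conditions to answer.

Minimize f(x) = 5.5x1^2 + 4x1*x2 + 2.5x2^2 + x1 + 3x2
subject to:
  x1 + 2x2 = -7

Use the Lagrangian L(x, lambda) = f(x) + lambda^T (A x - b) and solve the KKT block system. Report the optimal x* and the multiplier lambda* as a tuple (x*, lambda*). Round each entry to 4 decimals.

Form the Lagrangian:
  L(x, lambda) = (1/2) x^T Q x + c^T x + lambda^T (A x - b)
Stationarity (grad_x L = 0): Q x + c + A^T lambda = 0.
Primal feasibility: A x = b.

This gives the KKT block system:
  [ Q   A^T ] [ x     ]   [-c ]
  [ A    0  ] [ lambda ] = [ b ]

Solving the linear system:
  x*      = (0.697, -3.8485)
  lambda* = (6.7273)
  f(x*)   = 18.1212

x* = (0.697, -3.8485), lambda* = (6.7273)


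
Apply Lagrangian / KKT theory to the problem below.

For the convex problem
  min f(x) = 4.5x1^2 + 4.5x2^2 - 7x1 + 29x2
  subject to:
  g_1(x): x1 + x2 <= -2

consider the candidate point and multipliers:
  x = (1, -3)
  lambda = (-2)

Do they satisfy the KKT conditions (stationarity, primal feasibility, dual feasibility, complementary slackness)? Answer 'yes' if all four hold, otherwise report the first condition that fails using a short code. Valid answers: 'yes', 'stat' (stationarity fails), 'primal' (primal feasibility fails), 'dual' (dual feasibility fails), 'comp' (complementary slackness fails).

Gradient of f: grad f(x) = Q x + c = (2, 2)
Constraint values g_i(x) = a_i^T x - b_i:
  g_1((1, -3)) = 0
Stationarity residual: grad f(x) + sum_i lambda_i a_i = (0, 0)
  -> stationarity OK
Primal feasibility (all g_i <= 0): OK
Dual feasibility (all lambda_i >= 0): FAILS
Complementary slackness (lambda_i * g_i(x) = 0 for all i): OK

Verdict: the first failing condition is dual_feasibility -> dual.

dual


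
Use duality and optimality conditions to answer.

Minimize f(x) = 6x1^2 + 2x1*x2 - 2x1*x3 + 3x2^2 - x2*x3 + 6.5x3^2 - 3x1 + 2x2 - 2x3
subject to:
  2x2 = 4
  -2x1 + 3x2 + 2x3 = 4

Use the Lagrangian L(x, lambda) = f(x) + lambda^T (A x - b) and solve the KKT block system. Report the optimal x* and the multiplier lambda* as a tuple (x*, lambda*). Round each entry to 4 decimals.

Form the Lagrangian:
  L(x, lambda) = (1/2) x^T Q x + c^T x + lambda^T (A x - b)
Stationarity (grad_x L = 0): Q x + c + A^T lambda = 0.
Primal feasibility: A x = b.

This gives the KKT block system:
  [ Q   A^T ] [ x     ]   [-c ]
  [ A    0  ] [ lambda ] = [ b ]

Solving the linear system:
  x*      = (0.6667, 2, -0.3333)
  lambda* = (-15.0833, 4.8333)
  f(x*)   = 21.8333

x* = (0.6667, 2, -0.3333), lambda* = (-15.0833, 4.8333)


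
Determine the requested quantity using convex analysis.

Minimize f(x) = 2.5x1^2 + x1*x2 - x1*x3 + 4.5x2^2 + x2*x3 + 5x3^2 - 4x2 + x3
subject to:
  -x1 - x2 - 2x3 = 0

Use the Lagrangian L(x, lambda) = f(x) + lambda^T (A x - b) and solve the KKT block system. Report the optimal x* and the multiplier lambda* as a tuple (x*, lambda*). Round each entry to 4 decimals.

Form the Lagrangian:
  L(x, lambda) = (1/2) x^T Q x + c^T x + lambda^T (A x - b)
Stationarity (grad_x L = 0): Q x + c + A^T lambda = 0.
Primal feasibility: A x = b.

This gives the KKT block system:
  [ Q   A^T ] [ x     ]   [-c ]
  [ A    0  ] [ lambda ] = [ b ]

Solving the linear system:
  x*      = (-0.1364, 0.474, -0.1688)
  lambda* = (-0.039)
  f(x*)   = -1.0325

x* = (-0.1364, 0.474, -0.1688), lambda* = (-0.039)


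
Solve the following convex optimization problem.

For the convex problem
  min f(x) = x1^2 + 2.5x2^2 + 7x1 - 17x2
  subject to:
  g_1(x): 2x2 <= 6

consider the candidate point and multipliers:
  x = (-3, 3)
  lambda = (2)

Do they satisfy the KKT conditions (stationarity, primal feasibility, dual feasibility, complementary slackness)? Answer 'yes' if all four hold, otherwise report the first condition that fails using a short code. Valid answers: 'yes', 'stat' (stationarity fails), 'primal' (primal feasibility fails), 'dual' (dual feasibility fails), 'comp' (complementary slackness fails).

Gradient of f: grad f(x) = Q x + c = (1, -2)
Constraint values g_i(x) = a_i^T x - b_i:
  g_1((-3, 3)) = 0
Stationarity residual: grad f(x) + sum_i lambda_i a_i = (1, 2)
  -> stationarity FAILS
Primal feasibility (all g_i <= 0): OK
Dual feasibility (all lambda_i >= 0): OK
Complementary slackness (lambda_i * g_i(x) = 0 for all i): OK

Verdict: the first failing condition is stationarity -> stat.

stat


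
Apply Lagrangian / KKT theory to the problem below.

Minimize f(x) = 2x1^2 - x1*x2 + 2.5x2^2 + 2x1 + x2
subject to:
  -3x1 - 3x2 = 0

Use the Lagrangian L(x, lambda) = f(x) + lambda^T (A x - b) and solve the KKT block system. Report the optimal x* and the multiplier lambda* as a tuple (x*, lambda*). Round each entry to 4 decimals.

Form the Lagrangian:
  L(x, lambda) = (1/2) x^T Q x + c^T x + lambda^T (A x - b)
Stationarity (grad_x L = 0): Q x + c + A^T lambda = 0.
Primal feasibility: A x = b.

This gives the KKT block system:
  [ Q   A^T ] [ x     ]   [-c ]
  [ A    0  ] [ lambda ] = [ b ]

Solving the linear system:
  x*      = (-0.0909, 0.0909)
  lambda* = (0.5152)
  f(x*)   = -0.0455

x* = (-0.0909, 0.0909), lambda* = (0.5152)


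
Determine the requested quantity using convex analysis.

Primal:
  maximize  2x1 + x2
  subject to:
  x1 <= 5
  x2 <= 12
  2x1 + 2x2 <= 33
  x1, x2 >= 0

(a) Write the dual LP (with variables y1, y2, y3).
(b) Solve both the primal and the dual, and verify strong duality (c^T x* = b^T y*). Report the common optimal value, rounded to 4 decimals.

The standard primal-dual pair for 'max c^T x s.t. A x <= b, x >= 0' is:
  Dual:  min b^T y  s.t.  A^T y >= c,  y >= 0.

So the dual LP is:
  minimize  5y1 + 12y2 + 33y3
  subject to:
    y1 + 2y3 >= 2
    y2 + 2y3 >= 1
    y1, y2, y3 >= 0

Solving the primal: x* = (5, 11.5).
  primal value c^T x* = 21.5.
Solving the dual: y* = (1, 0, 0.5).
  dual value b^T y* = 21.5.
Strong duality: c^T x* = b^T y*. Confirmed.

21.5


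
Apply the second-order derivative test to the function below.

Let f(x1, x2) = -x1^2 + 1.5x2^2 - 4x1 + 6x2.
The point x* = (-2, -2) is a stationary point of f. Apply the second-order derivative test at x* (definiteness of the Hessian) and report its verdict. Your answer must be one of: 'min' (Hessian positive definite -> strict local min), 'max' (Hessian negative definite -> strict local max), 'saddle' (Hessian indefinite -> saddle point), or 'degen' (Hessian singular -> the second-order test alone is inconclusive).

Compute the Hessian H = grad^2 f:
  H = [[-2, 0], [0, 3]]
Verify stationarity: grad f(x*) = H x* + g = (0, 0).
Eigenvalues of H: -2, 3.
Eigenvalues have mixed signs, so H is indefinite -> x* is a saddle point.

saddle


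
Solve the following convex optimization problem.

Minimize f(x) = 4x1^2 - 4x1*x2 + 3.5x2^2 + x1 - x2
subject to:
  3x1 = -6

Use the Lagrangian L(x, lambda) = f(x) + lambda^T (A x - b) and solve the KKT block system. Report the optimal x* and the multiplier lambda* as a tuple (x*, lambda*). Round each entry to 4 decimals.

Form the Lagrangian:
  L(x, lambda) = (1/2) x^T Q x + c^T x + lambda^T (A x - b)
Stationarity (grad_x L = 0): Q x + c + A^T lambda = 0.
Primal feasibility: A x = b.

This gives the KKT block system:
  [ Q   A^T ] [ x     ]   [-c ]
  [ A    0  ] [ lambda ] = [ b ]

Solving the linear system:
  x*      = (-2, -1)
  lambda* = (3.6667)
  f(x*)   = 10.5

x* = (-2, -1), lambda* = (3.6667)


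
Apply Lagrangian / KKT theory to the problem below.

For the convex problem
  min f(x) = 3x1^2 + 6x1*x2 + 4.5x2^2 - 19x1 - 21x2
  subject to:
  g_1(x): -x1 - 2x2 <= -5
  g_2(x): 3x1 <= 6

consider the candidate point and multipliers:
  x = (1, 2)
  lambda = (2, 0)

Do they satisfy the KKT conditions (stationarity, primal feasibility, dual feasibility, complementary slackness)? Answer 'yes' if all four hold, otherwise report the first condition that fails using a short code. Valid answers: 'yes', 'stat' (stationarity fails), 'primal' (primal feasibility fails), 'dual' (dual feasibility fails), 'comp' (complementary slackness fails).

Gradient of f: grad f(x) = Q x + c = (-1, 3)
Constraint values g_i(x) = a_i^T x - b_i:
  g_1((1, 2)) = 0
  g_2((1, 2)) = -3
Stationarity residual: grad f(x) + sum_i lambda_i a_i = (-3, -1)
  -> stationarity FAILS
Primal feasibility (all g_i <= 0): OK
Dual feasibility (all lambda_i >= 0): OK
Complementary slackness (lambda_i * g_i(x) = 0 for all i): OK

Verdict: the first failing condition is stationarity -> stat.

stat


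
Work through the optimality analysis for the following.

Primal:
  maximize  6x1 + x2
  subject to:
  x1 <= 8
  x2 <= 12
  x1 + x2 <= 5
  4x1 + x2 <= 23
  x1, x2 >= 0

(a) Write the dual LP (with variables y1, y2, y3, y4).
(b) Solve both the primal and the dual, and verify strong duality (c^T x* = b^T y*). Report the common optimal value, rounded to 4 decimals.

The standard primal-dual pair for 'max c^T x s.t. A x <= b, x >= 0' is:
  Dual:  min b^T y  s.t.  A^T y >= c,  y >= 0.

So the dual LP is:
  minimize  8y1 + 12y2 + 5y3 + 23y4
  subject to:
    y1 + y3 + 4y4 >= 6
    y2 + y3 + y4 >= 1
    y1, y2, y3, y4 >= 0

Solving the primal: x* = (5, 0).
  primal value c^T x* = 30.
Solving the dual: y* = (0, 0, 6, 0).
  dual value b^T y* = 30.
Strong duality: c^T x* = b^T y*. Confirmed.

30


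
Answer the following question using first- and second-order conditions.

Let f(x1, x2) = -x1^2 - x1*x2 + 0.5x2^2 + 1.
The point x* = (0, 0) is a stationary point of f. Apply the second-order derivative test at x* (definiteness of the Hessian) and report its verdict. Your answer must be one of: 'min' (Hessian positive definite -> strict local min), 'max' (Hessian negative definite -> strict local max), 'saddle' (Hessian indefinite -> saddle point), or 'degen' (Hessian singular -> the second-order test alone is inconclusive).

Compute the Hessian H = grad^2 f:
  H = [[-2, -1], [-1, 1]]
Verify stationarity: grad f(x*) = H x* + g = (0, 0).
Eigenvalues of H: -2.3028, 1.3028.
Eigenvalues have mixed signs, so H is indefinite -> x* is a saddle point.

saddle


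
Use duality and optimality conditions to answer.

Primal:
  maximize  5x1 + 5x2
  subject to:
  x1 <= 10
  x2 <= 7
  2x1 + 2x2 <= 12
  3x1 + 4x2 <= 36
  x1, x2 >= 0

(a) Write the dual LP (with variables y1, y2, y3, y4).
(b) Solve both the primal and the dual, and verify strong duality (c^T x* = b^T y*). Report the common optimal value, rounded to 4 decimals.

The standard primal-dual pair for 'max c^T x s.t. A x <= b, x >= 0' is:
  Dual:  min b^T y  s.t.  A^T y >= c,  y >= 0.

So the dual LP is:
  minimize  10y1 + 7y2 + 12y3 + 36y4
  subject to:
    y1 + 2y3 + 3y4 >= 5
    y2 + 2y3 + 4y4 >= 5
    y1, y2, y3, y4 >= 0

Solving the primal: x* = (6, 0).
  primal value c^T x* = 30.
Solving the dual: y* = (0, 0, 2.5, 0).
  dual value b^T y* = 30.
Strong duality: c^T x* = b^T y*. Confirmed.

30


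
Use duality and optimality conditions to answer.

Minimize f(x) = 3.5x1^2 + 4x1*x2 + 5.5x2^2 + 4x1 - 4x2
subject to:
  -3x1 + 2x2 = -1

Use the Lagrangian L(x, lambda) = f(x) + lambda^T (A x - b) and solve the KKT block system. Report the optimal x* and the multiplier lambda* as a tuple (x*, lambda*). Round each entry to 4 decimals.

Form the Lagrangian:
  L(x, lambda) = (1/2) x^T Q x + c^T x + lambda^T (A x - b)
Stationarity (grad_x L = 0): Q x + c + A^T lambda = 0.
Primal feasibility: A x = b.

This gives the KKT block system:
  [ Q   A^T ] [ x     ]   [-c ]
  [ A    0  ] [ lambda ] = [ b ]

Solving the linear system:
  x*      = (0.28, -0.08)
  lambda* = (1.88)
  f(x*)   = 1.66

x* = (0.28, -0.08), lambda* = (1.88)


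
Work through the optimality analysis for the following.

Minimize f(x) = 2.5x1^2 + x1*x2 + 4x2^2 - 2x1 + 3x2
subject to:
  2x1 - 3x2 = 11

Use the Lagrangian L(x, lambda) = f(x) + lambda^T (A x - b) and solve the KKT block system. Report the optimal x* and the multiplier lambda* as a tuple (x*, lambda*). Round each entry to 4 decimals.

Form the Lagrangian:
  L(x, lambda) = (1/2) x^T Q x + c^T x + lambda^T (A x - b)
Stationarity (grad_x L = 0): Q x + c + A^T lambda = 0.
Primal feasibility: A x = b.

This gives the KKT block system:
  [ Q   A^T ] [ x     ]   [-c ]
  [ A    0  ] [ lambda ] = [ b ]

Solving the linear system:
  x*      = (2.3483, -2.1011)
  lambda* = (-3.8202)
  f(x*)   = 15.5112

x* = (2.3483, -2.1011), lambda* = (-3.8202)


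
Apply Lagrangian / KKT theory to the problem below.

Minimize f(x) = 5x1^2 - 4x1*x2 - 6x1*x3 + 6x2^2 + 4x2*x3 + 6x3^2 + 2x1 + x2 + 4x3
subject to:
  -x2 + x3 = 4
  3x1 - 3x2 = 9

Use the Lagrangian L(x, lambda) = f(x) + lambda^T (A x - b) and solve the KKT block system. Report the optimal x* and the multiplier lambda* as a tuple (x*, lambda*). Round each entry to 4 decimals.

Form the Lagrangian:
  L(x, lambda) = (1/2) x^T Q x + c^T x + lambda^T (A x - b)
Stationarity (grad_x L = 0): Q x + c + A^T lambda = 0.
Primal feasibility: A x = b.

This gives the KKT block system:
  [ Q   A^T ] [ x     ]   [-c ]
  [ A    0  ] [ lambda ] = [ b ]

Solving the linear system:
  x*      = (0.8636, -2.1364, 1.8636)
  lambda* = (-12.6364, -2.6667)
  f(x*)   = 40.7955

x* = (0.8636, -2.1364, 1.8636), lambda* = (-12.6364, -2.6667)


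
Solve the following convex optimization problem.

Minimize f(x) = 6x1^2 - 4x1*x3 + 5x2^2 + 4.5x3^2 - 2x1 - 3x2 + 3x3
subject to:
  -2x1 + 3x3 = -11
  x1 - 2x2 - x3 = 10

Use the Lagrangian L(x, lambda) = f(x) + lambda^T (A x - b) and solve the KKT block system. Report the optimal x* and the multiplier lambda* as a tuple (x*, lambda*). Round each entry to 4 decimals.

Form the Lagrangian:
  L(x, lambda) = (1/2) x^T Q x + c^T x + lambda^T (A x - b)
Stationarity (grad_x L = 0): Q x + c + A^T lambda = 0.
Primal feasibility: A x = b.

This gives the KKT block system:
  [ Q   A^T ] [ x     ]   [-c ]
  [ A    0  ] [ lambda ] = [ b ]

Solving the linear system:
  x*      = (1.198, -2.967, -2.868)
  lambda* = (3.7563, -16.335)
  f(x*)   = 101.2855

x* = (1.198, -2.967, -2.868), lambda* = (3.7563, -16.335)


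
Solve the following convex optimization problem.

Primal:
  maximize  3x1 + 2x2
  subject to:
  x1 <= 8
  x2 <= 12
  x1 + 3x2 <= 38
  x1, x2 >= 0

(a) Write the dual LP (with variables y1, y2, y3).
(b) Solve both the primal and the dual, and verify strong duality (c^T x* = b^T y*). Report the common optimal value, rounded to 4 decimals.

The standard primal-dual pair for 'max c^T x s.t. A x <= b, x >= 0' is:
  Dual:  min b^T y  s.t.  A^T y >= c,  y >= 0.

So the dual LP is:
  minimize  8y1 + 12y2 + 38y3
  subject to:
    y1 + y3 >= 3
    y2 + 3y3 >= 2
    y1, y2, y3 >= 0

Solving the primal: x* = (8, 10).
  primal value c^T x* = 44.
Solving the dual: y* = (2.3333, 0, 0.6667).
  dual value b^T y* = 44.
Strong duality: c^T x* = b^T y*. Confirmed.

44


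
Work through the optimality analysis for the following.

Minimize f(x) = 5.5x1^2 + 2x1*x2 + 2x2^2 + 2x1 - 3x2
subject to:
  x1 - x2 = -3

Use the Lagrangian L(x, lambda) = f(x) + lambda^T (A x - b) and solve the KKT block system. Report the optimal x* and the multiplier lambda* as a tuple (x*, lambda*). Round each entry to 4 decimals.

Form the Lagrangian:
  L(x, lambda) = (1/2) x^T Q x + c^T x + lambda^T (A x - b)
Stationarity (grad_x L = 0): Q x + c + A^T lambda = 0.
Primal feasibility: A x = b.

This gives the KKT block system:
  [ Q   A^T ] [ x     ]   [-c ]
  [ A    0  ] [ lambda ] = [ b ]

Solving the linear system:
  x*      = (-0.8947, 2.1053)
  lambda* = (3.6316)
  f(x*)   = 1.3947

x* = (-0.8947, 2.1053), lambda* = (3.6316)


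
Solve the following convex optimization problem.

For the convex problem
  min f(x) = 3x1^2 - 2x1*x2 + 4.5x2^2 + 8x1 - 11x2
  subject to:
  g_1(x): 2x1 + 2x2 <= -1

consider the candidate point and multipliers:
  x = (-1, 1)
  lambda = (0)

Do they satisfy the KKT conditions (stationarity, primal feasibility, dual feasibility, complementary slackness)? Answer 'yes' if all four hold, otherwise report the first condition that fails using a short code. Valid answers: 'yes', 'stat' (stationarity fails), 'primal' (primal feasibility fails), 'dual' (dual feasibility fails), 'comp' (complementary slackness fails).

Gradient of f: grad f(x) = Q x + c = (0, 0)
Constraint values g_i(x) = a_i^T x - b_i:
  g_1((-1, 1)) = 1
Stationarity residual: grad f(x) + sum_i lambda_i a_i = (0, 0)
  -> stationarity OK
Primal feasibility (all g_i <= 0): FAILS
Dual feasibility (all lambda_i >= 0): OK
Complementary slackness (lambda_i * g_i(x) = 0 for all i): OK

Verdict: the first failing condition is primal_feasibility -> primal.

primal


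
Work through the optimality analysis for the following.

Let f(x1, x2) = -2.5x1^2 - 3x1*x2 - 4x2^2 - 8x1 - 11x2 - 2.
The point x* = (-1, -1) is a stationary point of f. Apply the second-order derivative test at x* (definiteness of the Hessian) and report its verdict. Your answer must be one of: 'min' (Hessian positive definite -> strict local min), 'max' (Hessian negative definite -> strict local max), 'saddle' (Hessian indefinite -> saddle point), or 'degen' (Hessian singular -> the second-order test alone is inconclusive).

Compute the Hessian H = grad^2 f:
  H = [[-5, -3], [-3, -8]]
Verify stationarity: grad f(x*) = H x* + g = (0, 0).
Eigenvalues of H: -9.8541, -3.1459.
Both eigenvalues < 0, so H is negative definite -> x* is a strict local max.

max


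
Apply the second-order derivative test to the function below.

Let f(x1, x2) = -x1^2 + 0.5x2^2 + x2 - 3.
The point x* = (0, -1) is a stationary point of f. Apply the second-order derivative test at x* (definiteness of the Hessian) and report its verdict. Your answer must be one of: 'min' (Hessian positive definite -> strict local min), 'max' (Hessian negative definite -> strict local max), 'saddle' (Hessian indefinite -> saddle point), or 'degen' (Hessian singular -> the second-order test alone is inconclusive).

Compute the Hessian H = grad^2 f:
  H = [[-2, 0], [0, 1]]
Verify stationarity: grad f(x*) = H x* + g = (0, 0).
Eigenvalues of H: -2, 1.
Eigenvalues have mixed signs, so H is indefinite -> x* is a saddle point.

saddle


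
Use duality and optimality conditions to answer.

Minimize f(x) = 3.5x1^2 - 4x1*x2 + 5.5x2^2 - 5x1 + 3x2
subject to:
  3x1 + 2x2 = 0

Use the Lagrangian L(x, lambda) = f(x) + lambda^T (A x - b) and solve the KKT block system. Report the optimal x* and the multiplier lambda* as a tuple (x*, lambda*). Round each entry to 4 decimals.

Form the Lagrangian:
  L(x, lambda) = (1/2) x^T Q x + c^T x + lambda^T (A x - b)
Stationarity (grad_x L = 0): Q x + c + A^T lambda = 0.
Primal feasibility: A x = b.

This gives the KKT block system:
  [ Q   A^T ] [ x     ]   [-c ]
  [ A    0  ] [ lambda ] = [ b ]

Solving the linear system:
  x*      = (0.2171, -0.3257)
  lambda* = (0.7257)
  f(x*)   = -1.0314

x* = (0.2171, -0.3257), lambda* = (0.7257)


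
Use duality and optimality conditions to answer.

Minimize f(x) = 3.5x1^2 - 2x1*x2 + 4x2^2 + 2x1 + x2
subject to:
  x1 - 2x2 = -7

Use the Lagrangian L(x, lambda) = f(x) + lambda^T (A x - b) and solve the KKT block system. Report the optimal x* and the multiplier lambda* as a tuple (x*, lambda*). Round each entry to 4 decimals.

Form the Lagrangian:
  L(x, lambda) = (1/2) x^T Q x + c^T x + lambda^T (A x - b)
Stationarity (grad_x L = 0): Q x + c + A^T lambda = 0.
Primal feasibility: A x = b.

This gives the KKT block system:
  [ Q   A^T ] [ x     ]   [-c ]
  [ A    0  ] [ lambda ] = [ b ]

Solving the linear system:
  x*      = (-1.3571, 2.8214)
  lambda* = (13.1429)
  f(x*)   = 46.0536

x* = (-1.3571, 2.8214), lambda* = (13.1429)


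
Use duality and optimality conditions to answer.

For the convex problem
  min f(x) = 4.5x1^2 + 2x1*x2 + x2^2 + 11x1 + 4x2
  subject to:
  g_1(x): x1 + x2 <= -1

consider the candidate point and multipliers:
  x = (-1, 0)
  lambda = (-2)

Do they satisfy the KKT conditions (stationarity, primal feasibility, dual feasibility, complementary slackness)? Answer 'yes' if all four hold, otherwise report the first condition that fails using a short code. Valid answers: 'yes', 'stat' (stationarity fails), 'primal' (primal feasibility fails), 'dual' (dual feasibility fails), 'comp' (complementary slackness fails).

Gradient of f: grad f(x) = Q x + c = (2, 2)
Constraint values g_i(x) = a_i^T x - b_i:
  g_1((-1, 0)) = 0
Stationarity residual: grad f(x) + sum_i lambda_i a_i = (0, 0)
  -> stationarity OK
Primal feasibility (all g_i <= 0): OK
Dual feasibility (all lambda_i >= 0): FAILS
Complementary slackness (lambda_i * g_i(x) = 0 for all i): OK

Verdict: the first failing condition is dual_feasibility -> dual.

dual


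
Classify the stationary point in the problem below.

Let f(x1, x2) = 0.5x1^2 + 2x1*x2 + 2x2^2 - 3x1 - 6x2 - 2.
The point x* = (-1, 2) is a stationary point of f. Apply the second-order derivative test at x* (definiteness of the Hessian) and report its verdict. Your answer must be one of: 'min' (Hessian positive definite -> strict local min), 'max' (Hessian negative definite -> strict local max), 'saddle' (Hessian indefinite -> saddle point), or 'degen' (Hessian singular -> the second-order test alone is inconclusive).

Compute the Hessian H = grad^2 f:
  H = [[1, 2], [2, 4]]
Verify stationarity: grad f(x*) = H x* + g = (0, 0).
Eigenvalues of H: 0, 5.
H has a zero eigenvalue (singular; positive semidefinite but not definite), so H is neither positive definite, negative definite, nor indefinite. The second-order test alone is inconclusive -> degen.
(Indeed, f is constant along the null direction of H through x*, so x* is not a strict local extremum.)

degen


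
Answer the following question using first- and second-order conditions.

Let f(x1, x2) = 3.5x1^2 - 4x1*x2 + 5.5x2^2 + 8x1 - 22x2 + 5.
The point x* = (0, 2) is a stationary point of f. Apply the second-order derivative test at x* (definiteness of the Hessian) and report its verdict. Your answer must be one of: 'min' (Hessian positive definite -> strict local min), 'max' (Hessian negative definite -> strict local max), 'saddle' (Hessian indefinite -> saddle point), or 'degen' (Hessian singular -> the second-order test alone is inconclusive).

Compute the Hessian H = grad^2 f:
  H = [[7, -4], [-4, 11]]
Verify stationarity: grad f(x*) = H x* + g = (0, 0).
Eigenvalues of H: 4.5279, 13.4721.
Both eigenvalues > 0, so H is positive definite -> x* is a strict local min.

min


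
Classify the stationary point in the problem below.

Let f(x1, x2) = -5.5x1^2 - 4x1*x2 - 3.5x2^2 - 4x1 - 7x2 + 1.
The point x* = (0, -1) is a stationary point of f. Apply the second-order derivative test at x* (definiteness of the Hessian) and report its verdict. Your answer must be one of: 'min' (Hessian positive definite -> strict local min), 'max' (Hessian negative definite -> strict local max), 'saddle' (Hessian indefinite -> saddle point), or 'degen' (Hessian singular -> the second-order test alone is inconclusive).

Compute the Hessian H = grad^2 f:
  H = [[-11, -4], [-4, -7]]
Verify stationarity: grad f(x*) = H x* + g = (0, 0).
Eigenvalues of H: -13.4721, -4.5279.
Both eigenvalues < 0, so H is negative definite -> x* is a strict local max.

max


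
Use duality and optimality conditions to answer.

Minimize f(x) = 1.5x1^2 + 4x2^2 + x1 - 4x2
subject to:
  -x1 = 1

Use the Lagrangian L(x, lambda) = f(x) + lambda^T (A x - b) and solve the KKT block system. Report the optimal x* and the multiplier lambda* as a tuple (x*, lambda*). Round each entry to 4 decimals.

Form the Lagrangian:
  L(x, lambda) = (1/2) x^T Q x + c^T x + lambda^T (A x - b)
Stationarity (grad_x L = 0): Q x + c + A^T lambda = 0.
Primal feasibility: A x = b.

This gives the KKT block system:
  [ Q   A^T ] [ x     ]   [-c ]
  [ A    0  ] [ lambda ] = [ b ]

Solving the linear system:
  x*      = (-1, 0.5)
  lambda* = (-2)
  f(x*)   = -0.5

x* = (-1, 0.5), lambda* = (-2)


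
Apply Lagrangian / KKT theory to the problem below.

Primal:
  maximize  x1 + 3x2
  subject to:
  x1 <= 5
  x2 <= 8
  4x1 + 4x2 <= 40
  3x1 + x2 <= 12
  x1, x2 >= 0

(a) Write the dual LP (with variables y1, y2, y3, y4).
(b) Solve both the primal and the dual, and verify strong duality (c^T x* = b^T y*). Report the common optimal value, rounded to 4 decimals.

The standard primal-dual pair for 'max c^T x s.t. A x <= b, x >= 0' is:
  Dual:  min b^T y  s.t.  A^T y >= c,  y >= 0.

So the dual LP is:
  minimize  5y1 + 8y2 + 40y3 + 12y4
  subject to:
    y1 + 4y3 + 3y4 >= 1
    y2 + 4y3 + y4 >= 3
    y1, y2, y3, y4 >= 0

Solving the primal: x* = (1.3333, 8).
  primal value c^T x* = 25.3333.
Solving the dual: y* = (0, 2.6667, 0, 0.3333).
  dual value b^T y* = 25.3333.
Strong duality: c^T x* = b^T y*. Confirmed.

25.3333


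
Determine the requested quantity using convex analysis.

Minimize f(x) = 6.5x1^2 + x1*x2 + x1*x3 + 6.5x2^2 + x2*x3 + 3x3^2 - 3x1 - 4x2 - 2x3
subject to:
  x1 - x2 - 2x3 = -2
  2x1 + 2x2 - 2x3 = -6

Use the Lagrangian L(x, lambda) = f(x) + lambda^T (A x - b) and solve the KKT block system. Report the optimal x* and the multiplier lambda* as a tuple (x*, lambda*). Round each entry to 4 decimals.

Form the Lagrangian:
  L(x, lambda) = (1/2) x^T Q x + c^T x + lambda^T (A x - b)
Stationarity (grad_x L = 0): Q x + c + A^T lambda = 0.
Primal feasibility: A x = b.

This gives the KKT block system:
  [ Q   A^T ] [ x     ]   [-c ]
  [ A    0  ] [ lambda ] = [ b ]

Solving the linear system:
  x*      = (-0.4808, -1.1731, 1.3462)
  lambda* = (-4.6538, 6.8654)
  f(x*)   = 17.6635

x* = (-0.4808, -1.1731, 1.3462), lambda* = (-4.6538, 6.8654)


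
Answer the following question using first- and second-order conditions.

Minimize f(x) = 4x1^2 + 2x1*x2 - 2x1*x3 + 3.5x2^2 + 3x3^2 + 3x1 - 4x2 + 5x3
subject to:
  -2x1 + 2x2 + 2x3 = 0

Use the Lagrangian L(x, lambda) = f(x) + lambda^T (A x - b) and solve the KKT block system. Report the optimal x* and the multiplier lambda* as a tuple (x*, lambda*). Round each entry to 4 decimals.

Form the Lagrangian:
  L(x, lambda) = (1/2) x^T Q x + c^T x + lambda^T (A x - b)
Stationarity (grad_x L = 0): Q x + c + A^T lambda = 0.
Primal feasibility: A x = b.

This gives the KKT block system:
  [ Q   A^T ] [ x     ]   [-c ]
  [ A    0  ] [ lambda ] = [ b ]

Solving the linear system:
  x*      = (-0.6825, 0.5873, -1.2698)
  lambda* = (0.627)
  f(x*)   = -5.373

x* = (-0.6825, 0.5873, -1.2698), lambda* = (0.627)


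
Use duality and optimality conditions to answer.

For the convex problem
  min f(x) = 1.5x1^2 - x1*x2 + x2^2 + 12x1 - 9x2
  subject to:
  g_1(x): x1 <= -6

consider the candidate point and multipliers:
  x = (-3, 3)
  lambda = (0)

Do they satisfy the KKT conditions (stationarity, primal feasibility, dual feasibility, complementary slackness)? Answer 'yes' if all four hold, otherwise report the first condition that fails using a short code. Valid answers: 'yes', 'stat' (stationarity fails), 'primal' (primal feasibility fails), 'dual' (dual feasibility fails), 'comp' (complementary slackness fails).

Gradient of f: grad f(x) = Q x + c = (0, 0)
Constraint values g_i(x) = a_i^T x - b_i:
  g_1((-3, 3)) = 3
Stationarity residual: grad f(x) + sum_i lambda_i a_i = (0, 0)
  -> stationarity OK
Primal feasibility (all g_i <= 0): FAILS
Dual feasibility (all lambda_i >= 0): OK
Complementary slackness (lambda_i * g_i(x) = 0 for all i): OK

Verdict: the first failing condition is primal_feasibility -> primal.

primal


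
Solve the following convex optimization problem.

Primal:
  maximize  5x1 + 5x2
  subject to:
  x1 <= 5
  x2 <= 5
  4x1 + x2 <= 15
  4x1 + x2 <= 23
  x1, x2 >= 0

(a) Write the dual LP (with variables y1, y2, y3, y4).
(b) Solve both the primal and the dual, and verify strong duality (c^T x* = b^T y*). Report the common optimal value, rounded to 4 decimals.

The standard primal-dual pair for 'max c^T x s.t. A x <= b, x >= 0' is:
  Dual:  min b^T y  s.t.  A^T y >= c,  y >= 0.

So the dual LP is:
  minimize  5y1 + 5y2 + 15y3 + 23y4
  subject to:
    y1 + 4y3 + 4y4 >= 5
    y2 + y3 + y4 >= 5
    y1, y2, y3, y4 >= 0

Solving the primal: x* = (2.5, 5).
  primal value c^T x* = 37.5.
Solving the dual: y* = (0, 3.75, 1.25, 0).
  dual value b^T y* = 37.5.
Strong duality: c^T x* = b^T y*. Confirmed.

37.5


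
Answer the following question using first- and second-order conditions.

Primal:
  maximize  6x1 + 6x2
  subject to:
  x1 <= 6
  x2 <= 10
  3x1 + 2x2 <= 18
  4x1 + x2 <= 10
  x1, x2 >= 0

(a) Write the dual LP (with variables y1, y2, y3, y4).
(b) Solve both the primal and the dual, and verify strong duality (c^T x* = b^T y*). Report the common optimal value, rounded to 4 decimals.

The standard primal-dual pair for 'max c^T x s.t. A x <= b, x >= 0' is:
  Dual:  min b^T y  s.t.  A^T y >= c,  y >= 0.

So the dual LP is:
  minimize  6y1 + 10y2 + 18y3 + 10y4
  subject to:
    y1 + 3y3 + 4y4 >= 6
    y2 + 2y3 + y4 >= 6
    y1, y2, y3, y4 >= 0

Solving the primal: x* = (0, 9).
  primal value c^T x* = 54.
Solving the dual: y* = (0, 0, 3, 0).
  dual value b^T y* = 54.
Strong duality: c^T x* = b^T y*. Confirmed.

54


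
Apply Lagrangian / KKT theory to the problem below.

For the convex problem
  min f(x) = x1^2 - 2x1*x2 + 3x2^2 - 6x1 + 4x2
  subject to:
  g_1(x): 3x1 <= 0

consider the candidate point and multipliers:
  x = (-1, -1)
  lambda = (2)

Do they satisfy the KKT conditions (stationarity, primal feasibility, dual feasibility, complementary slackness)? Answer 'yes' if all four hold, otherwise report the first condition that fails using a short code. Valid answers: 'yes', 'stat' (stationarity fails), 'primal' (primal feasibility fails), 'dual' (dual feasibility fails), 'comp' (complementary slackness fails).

Gradient of f: grad f(x) = Q x + c = (-6, 0)
Constraint values g_i(x) = a_i^T x - b_i:
  g_1((-1, -1)) = -3
Stationarity residual: grad f(x) + sum_i lambda_i a_i = (0, 0)
  -> stationarity OK
Primal feasibility (all g_i <= 0): OK
Dual feasibility (all lambda_i >= 0): OK
Complementary slackness (lambda_i * g_i(x) = 0 for all i): FAILS

Verdict: the first failing condition is complementary_slackness -> comp.

comp


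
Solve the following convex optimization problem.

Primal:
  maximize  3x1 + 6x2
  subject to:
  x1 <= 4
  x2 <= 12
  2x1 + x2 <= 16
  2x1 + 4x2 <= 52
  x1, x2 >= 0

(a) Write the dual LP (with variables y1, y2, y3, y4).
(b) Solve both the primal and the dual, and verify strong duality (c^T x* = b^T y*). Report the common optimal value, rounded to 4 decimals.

The standard primal-dual pair for 'max c^T x s.t. A x <= b, x >= 0' is:
  Dual:  min b^T y  s.t.  A^T y >= c,  y >= 0.

So the dual LP is:
  minimize  4y1 + 12y2 + 16y3 + 52y4
  subject to:
    y1 + 2y3 + 2y4 >= 3
    y2 + y3 + 4y4 >= 6
    y1, y2, y3, y4 >= 0

Solving the primal: x* = (2, 12).
  primal value c^T x* = 78.
Solving the dual: y* = (0, 4.5, 1.5, 0).
  dual value b^T y* = 78.
Strong duality: c^T x* = b^T y*. Confirmed.

78


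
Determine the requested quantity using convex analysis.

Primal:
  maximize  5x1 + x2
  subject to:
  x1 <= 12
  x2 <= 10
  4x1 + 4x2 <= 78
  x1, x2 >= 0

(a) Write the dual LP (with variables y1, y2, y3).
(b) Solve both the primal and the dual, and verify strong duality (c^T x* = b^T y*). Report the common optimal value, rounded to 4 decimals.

The standard primal-dual pair for 'max c^T x s.t. A x <= b, x >= 0' is:
  Dual:  min b^T y  s.t.  A^T y >= c,  y >= 0.

So the dual LP is:
  minimize  12y1 + 10y2 + 78y3
  subject to:
    y1 + 4y3 >= 5
    y2 + 4y3 >= 1
    y1, y2, y3 >= 0

Solving the primal: x* = (12, 7.5).
  primal value c^T x* = 67.5.
Solving the dual: y* = (4, 0, 0.25).
  dual value b^T y* = 67.5.
Strong duality: c^T x* = b^T y*. Confirmed.

67.5


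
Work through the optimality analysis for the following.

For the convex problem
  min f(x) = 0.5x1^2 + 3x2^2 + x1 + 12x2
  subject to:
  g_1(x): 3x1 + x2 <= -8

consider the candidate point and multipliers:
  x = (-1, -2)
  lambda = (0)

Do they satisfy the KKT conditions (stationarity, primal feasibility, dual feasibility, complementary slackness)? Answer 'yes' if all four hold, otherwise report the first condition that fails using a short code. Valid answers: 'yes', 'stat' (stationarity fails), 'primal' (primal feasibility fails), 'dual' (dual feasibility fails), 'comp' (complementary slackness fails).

Gradient of f: grad f(x) = Q x + c = (0, 0)
Constraint values g_i(x) = a_i^T x - b_i:
  g_1((-1, -2)) = 3
Stationarity residual: grad f(x) + sum_i lambda_i a_i = (0, 0)
  -> stationarity OK
Primal feasibility (all g_i <= 0): FAILS
Dual feasibility (all lambda_i >= 0): OK
Complementary slackness (lambda_i * g_i(x) = 0 for all i): OK

Verdict: the first failing condition is primal_feasibility -> primal.

primal


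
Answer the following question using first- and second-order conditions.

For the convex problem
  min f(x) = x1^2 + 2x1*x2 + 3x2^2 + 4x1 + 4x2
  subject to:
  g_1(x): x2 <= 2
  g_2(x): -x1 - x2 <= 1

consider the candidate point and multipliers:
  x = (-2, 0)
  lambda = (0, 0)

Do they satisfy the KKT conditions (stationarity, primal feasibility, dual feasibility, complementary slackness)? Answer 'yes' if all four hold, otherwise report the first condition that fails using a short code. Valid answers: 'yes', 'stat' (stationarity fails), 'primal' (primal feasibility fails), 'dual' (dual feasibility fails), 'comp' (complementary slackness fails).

Gradient of f: grad f(x) = Q x + c = (0, 0)
Constraint values g_i(x) = a_i^T x - b_i:
  g_1((-2, 0)) = -2
  g_2((-2, 0)) = 1
Stationarity residual: grad f(x) + sum_i lambda_i a_i = (0, 0)
  -> stationarity OK
Primal feasibility (all g_i <= 0): FAILS
Dual feasibility (all lambda_i >= 0): OK
Complementary slackness (lambda_i * g_i(x) = 0 for all i): OK

Verdict: the first failing condition is primal_feasibility -> primal.

primal


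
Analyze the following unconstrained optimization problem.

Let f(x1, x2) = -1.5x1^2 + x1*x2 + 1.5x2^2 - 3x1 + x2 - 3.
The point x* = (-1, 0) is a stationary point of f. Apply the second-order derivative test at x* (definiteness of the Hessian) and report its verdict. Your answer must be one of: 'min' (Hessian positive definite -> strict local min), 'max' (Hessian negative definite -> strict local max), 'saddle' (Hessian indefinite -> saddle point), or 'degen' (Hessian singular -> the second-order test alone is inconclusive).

Compute the Hessian H = grad^2 f:
  H = [[-3, 1], [1, 3]]
Verify stationarity: grad f(x*) = H x* + g = (0, 0).
Eigenvalues of H: -3.1623, 3.1623.
Eigenvalues have mixed signs, so H is indefinite -> x* is a saddle point.

saddle


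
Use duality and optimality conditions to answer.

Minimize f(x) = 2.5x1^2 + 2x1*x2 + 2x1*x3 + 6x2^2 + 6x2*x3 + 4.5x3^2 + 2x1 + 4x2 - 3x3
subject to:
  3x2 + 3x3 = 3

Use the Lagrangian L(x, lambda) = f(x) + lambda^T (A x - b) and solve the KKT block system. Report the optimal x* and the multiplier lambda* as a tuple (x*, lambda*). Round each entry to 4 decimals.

Form the Lagrangian:
  L(x, lambda) = (1/2) x^T Q x + c^T x + lambda^T (A x - b)
Stationarity (grad_x L = 0): Q x + c + A^T lambda = 0.
Primal feasibility: A x = b.

This gives the KKT block system:
  [ Q   A^T ] [ x     ]   [-c ]
  [ A    0  ] [ lambda ] = [ b ]

Solving the linear system:
  x*      = (-0.8, -0.4444, 1.4444)
  lambda* = (-1.9111)
  f(x*)   = -0.9889

x* = (-0.8, -0.4444, 1.4444), lambda* = (-1.9111)
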